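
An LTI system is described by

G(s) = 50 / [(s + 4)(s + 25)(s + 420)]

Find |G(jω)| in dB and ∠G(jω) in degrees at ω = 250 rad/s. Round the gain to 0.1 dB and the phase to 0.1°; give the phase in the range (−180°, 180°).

-115.8 dB, 155.9°

At s = jω = j250:
pole (s+4): 4 + j250 → |·| = √(4²+250²) = √62516 ≈ 250.03, ∠ = arctan(250/4) ≈ 89.08°
pole (s+25): 25 + j250 → |·| = √(25²+250²) = √63125 ≈ 251.25, ∠ = arctan(250/25) ≈ 84.29°
pole (s+420): 420 + j250 → |·| = √(420²+250²) = √238900 ≈ 488.77, ∠ = arctan(250/420) ≈ 30.76°
|G| = 50 / 3.0705e+07 ≈ 1.6284e-06
Gain = 20 log₁₀(1.6284e-06) ≈ -115.76 dB
∠G = 0.00° − 204.13° = -204.13° ≡ 155.87° (principal value)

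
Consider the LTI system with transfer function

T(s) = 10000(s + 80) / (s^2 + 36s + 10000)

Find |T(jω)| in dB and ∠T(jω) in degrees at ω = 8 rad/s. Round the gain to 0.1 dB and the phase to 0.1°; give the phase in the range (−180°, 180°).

At s = jω = j8:
zero (s+80): 80 + j8 → |·| = √(80²+8²) = √6464 ≈ 80.399, ∠ = arctan(8/80) ≈ 5.71°
quadratic: (j8)² + 36·j8 + 10000 = 9936 + j288 → |·| ≈ 9940.2, ∠ ≈ 1.66°
|T| = 10000 · 80.399 / 9940.2 ≈ 80.883
Gain = 20 log₁₀(80.883) ≈ 38.16 dB
∠T = 5.71° − 1.66° = 4.05°

38.2 dB, 4.1°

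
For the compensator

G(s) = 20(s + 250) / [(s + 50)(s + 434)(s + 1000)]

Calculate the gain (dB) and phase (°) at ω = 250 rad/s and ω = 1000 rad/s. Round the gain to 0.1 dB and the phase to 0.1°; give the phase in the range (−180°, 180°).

At s = jω = j250:
zero (s+250): 250 + j250 → |·| = √(250²+250²) = √125000 ≈ 353.55, ∠ = arctan(250/250) ≈ 45.00°
pole (s+50): 50 + j250 → |·| = √(50²+250²) = √65000 ≈ 254.95, ∠ = arctan(250/50) ≈ 78.69°
pole (s+434): 434 + j250 → |·| = √(434²+250²) = √250856 ≈ 500.86, ∠ = arctan(250/434) ≈ 29.94°
pole (s+1000): 1000 + j250 → |·| = √(1000²+250²) = √1062500 ≈ 1030.8, ∠ = arctan(250/1000) ≈ 14.04°
|G| = 20 · 353.55 / 1.3163e+08 ≈ 5.3719e-05
Gain = 20 log₁₀(5.3719e-05) ≈ -85.40 dB
∠G = 45.00° − 122.67° = -77.67°

At s = jω = j1000:
zero (s+250): 250 + j1000 → |·| = √(250²+1000²) = √1062500 ≈ 1030.8, ∠ = arctan(1000/250) ≈ 75.96°
pole (s+50): 50 + j1000 → |·| = √(50²+1000²) = √1002500 ≈ 1001.2, ∠ = arctan(1000/50) ≈ 87.14°
pole (s+434): 434 + j1000 → |·| = √(434²+1000²) = √1188356 ≈ 1090.1, ∠ = arctan(1000/434) ≈ 66.54°
pole (s+1000): 1000 + j1000 → |·| = √(1000²+1000²) = √2000000 ≈ 1414.2, ∠ = arctan(1000/1000) ≈ 45.00°
|G| = 20 · 1030.8 / 1.5435e+09 ≈ 1.3357e-05
Gain = 20 log₁₀(1.3357e-05) ≈ -97.49 dB
∠G = 75.96° − 198.68° = -122.72°

ω = 250: -85.4 dB, -77.7°; ω = 1000: -97.5 dB, -122.7°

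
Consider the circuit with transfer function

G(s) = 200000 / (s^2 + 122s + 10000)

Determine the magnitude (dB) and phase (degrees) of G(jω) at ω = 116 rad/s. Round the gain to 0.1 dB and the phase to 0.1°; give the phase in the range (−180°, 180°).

22.8 dB, -103.7°

At s = jω = j116:
quadratic: (j116)² + 122·j116 + 10000 = -3456 + j14152 → |·| ≈ 14568, ∠ ≈ 103.72°
|G| = 200000 / 14568 ≈ 13.729
Gain = 20 log₁₀(13.729) ≈ 22.75 dB
∠G = 0.00° − 103.72° = -103.72°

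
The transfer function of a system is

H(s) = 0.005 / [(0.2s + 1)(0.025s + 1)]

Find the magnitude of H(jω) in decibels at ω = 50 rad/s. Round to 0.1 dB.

At ω = 50 rad/s:
pole (1 + j50·0.2) = 1 + j10 → |·| ≈ 10.05, ∠ ≈ 84.29°
pole (1 + j50·0.025) = 1 + j1.25 → |·| ≈ 1.6008, ∠ ≈ 51.34°
|H| = 0.005 · 1 / (10.05 · 1.6008) ≈ 0.00031079
Gain = 20 log₁₀(0.00031079) ≈ -70.15 dB

-70.2 dB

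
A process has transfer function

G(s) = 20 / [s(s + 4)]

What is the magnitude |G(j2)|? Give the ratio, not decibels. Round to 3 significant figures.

At s = jω = j2:
pole (s+4): 4 + j2 → |·| = √(4²+2²) = √20 ≈ 4.4721, ∠ = arctan(2/4) ≈ 26.57°
pole at origin: |s| = 2, ∠ = 90.00° (in denominator)
|G| = 20 / 8.9442 ≈ 2.2361

2.24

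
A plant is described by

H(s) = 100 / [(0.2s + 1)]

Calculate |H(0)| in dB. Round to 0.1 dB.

40.0 dB

H(0) = 100 · 1 / 1 = 100
20 log₁₀(100) ≈ 40.00 dB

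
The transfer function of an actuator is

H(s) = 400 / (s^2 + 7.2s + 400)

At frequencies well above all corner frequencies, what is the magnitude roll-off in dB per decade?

Each pole contributes −20 dB/decade at high frequency; each zero contributes +20 dB/decade.
Net: 0 zero(s) − 2 pole(s) → -40 dB/decade.

-40 dB/decade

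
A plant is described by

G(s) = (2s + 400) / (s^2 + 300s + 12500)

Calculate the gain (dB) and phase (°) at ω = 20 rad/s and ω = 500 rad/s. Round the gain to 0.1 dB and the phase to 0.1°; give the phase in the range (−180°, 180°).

ω = 20: -30.5 dB, -20.7°; ω = 500: -48.3 dB, -79.5°

Substitute s = j20:
Numerator: 2(j20) + 400 = 400 + j40
Denominator: (j20)^2 + 300(j20) + 12500 = 12100 + j6000
|N| = √(400² + 40²) ≈ 402, ∠N ≈ 5.71°
|D| = √(12100² + 6000²) ≈ 13506, ∠D ≈ 26.38°
|G| = 402 / 13506 ≈ 0.029765
Gain = 20 log₁₀(0.029765) ≈ -30.53 dB
∠G = 5.71° − 26.38° = -20.67°

Substitute s = j500:
Numerator: 2(j500) + 400 = 400 + j1000
Denominator: (j500)^2 + 300(j500) + 12500 = -237500 + j150000
|N| = √(400² + 1000²) ≈ 1077, ∠N ≈ 68.20°
|D| = √(237500² + 150000²) ≈ 2.809e+05, ∠D ≈ 147.72°
|G| = 1077 / 2.809e+05 ≈ 0.0038341
Gain = 20 log₁₀(0.0038341) ≈ -48.33 dB
∠G = 68.20° − 147.72° = -79.52°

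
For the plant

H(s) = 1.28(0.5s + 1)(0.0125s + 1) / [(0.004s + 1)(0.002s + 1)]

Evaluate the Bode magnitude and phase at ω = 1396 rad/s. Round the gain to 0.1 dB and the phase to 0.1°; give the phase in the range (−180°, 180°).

59.4 dB, 26.5°

At ω = 1396 rad/s:
zero (1 + j1396·0.5) = 1 + j698 → |·| ≈ 698, ∠ ≈ 89.92°
zero (1 + j1396·0.0125) = 1 + j17.45 → |·| ≈ 17.479, ∠ ≈ 86.72°
pole (1 + j1396·0.004) = 1 + j5.584 → |·| ≈ 5.6728, ∠ ≈ 79.85°
pole (1 + j1396·0.002) = 1 + j2.792 → |·| ≈ 2.9657, ∠ ≈ 70.29°
|H| = 1.28 · 698 · 17.479 / (5.6728 · 2.9657) ≈ 928.23
Gain = 20 log₁₀(928.23) ≈ 59.35 dB
∠H = (89.92° + 86.72°) − (79.85° + 70.29°) = 26.50°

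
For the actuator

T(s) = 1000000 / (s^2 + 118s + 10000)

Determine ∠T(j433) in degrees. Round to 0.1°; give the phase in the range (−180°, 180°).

At s = jω = j433:
quadratic: (j433)² + 118·j433 + 10000 = -177489 + j51094 → |·| ≈ 1.847e+05, ∠ ≈ 163.94°
∠T = 0.00° − 163.94° = -163.94°

-163.9°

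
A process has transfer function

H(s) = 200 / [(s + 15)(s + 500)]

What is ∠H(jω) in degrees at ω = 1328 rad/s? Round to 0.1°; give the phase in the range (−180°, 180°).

At s = jω = j1328:
pole (s+15): 15 + j1328 → |·| = √(15²+1328²) = √1763809 ≈ 1328.1, ∠ = arctan(1328/15) ≈ 89.35°
pole (s+500): 500 + j1328 → |·| = √(500²+1328²) = √2013584 ≈ 1419, ∠ = arctan(1328/500) ≈ 69.37°
∠H = 0.00° − 158.72° = -158.72°

-158.7°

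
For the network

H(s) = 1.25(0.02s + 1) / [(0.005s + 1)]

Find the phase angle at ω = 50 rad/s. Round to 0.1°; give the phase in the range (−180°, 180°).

31.0°

At ω = 50 rad/s:
zero (1 + j50·0.02) = 1 + j1 → |·| ≈ 1.4142, ∠ ≈ 45.00°
pole (1 + j50·0.005) = 1 + j0.25 → |·| ≈ 1.0308, ∠ ≈ 14.04°
∠H = (45.00°) − (14.04°) = 30.96°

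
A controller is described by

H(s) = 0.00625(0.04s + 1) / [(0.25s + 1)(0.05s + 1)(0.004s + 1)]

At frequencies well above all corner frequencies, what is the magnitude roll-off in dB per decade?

-40 dB/decade

Each pole contributes −20 dB/decade at high frequency; each zero contributes +20 dB/decade.
Net: 1 zero(s) − 3 pole(s) → -40 dB/decade.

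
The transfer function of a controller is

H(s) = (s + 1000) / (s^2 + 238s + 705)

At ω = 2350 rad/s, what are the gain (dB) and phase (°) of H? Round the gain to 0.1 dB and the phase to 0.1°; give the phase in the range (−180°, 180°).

Substitute s = j2350:
Numerator: (j2350) + 1000 = 1000 + j2350
Denominator: (j2350)^2 + 238(j2350) + 705 = -5521795 + j559300
|N| = √(1000² + 2350²) ≈ 2553.9, ∠N ≈ 66.95°
|D| = √(5521795² + 559300²) ≈ 5.55e+06, ∠D ≈ 174.22°
|H| = 2553.9 / 5.55e+06 ≈ 0.00046016
Gain = 20 log₁₀(0.00046016) ≈ -66.74 dB
∠H = 66.95° − 174.22° = -107.27°

-66.7 dB, -107.3°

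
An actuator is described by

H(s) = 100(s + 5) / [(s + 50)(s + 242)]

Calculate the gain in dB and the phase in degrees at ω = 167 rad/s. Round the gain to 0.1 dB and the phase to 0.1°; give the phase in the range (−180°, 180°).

At s = jω = j167:
zero (s+5): 5 + j167 → |·| = √(5²+167²) = √27914 ≈ 167.07, ∠ = arctan(167/5) ≈ 88.29°
pole (s+50): 50 + j167 → |·| = √(50²+167²) = √30389 ≈ 174.32, ∠ = arctan(167/50) ≈ 73.33°
pole (s+242): 242 + j167 → |·| = √(242²+167²) = √86453 ≈ 294.03, ∠ = arctan(167/242) ≈ 34.61°
|H| = 100 · 167.07 / 51255 ≈ 0.32596
Gain = 20 log₁₀(0.32596) ≈ -9.74 dB
∠H = 88.29° − 107.94° = -19.65°

-9.7 dB, -19.7°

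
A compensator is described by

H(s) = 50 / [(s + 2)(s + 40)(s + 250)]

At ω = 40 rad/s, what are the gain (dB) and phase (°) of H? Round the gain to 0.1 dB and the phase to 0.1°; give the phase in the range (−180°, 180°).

At s = jω = j40:
pole (s+2): 2 + j40 → |·| = √(2²+40²) = √1604 ≈ 40.05, ∠ = arctan(40/2) ≈ 87.14°
pole (s+40): 40 + j40 → |·| = √(40²+40²) = √3200 ≈ 56.569, ∠ = arctan(40/40) ≈ 45.00°
pole (s+250): 250 + j40 → |·| = √(250²+40²) = √64100 ≈ 253.18, ∠ = arctan(40/250) ≈ 9.09°
|H| = 50 / 5.736e+05 ≈ 8.7169e-05
Gain = 20 log₁₀(8.7169e-05) ≈ -81.19 dB
∠H = 0.00° − 141.23° = -141.23°

-81.2 dB, -141.2°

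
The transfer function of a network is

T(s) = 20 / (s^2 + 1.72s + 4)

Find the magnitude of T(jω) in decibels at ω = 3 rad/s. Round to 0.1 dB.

8.9 dB

At s = jω = j3:
quadratic: (j3)² + 1.72·j3 + 4 = -5 + j5.16 → |·| ≈ 7.1851, ∠ ≈ 134.10°
|T| = 20 / 7.1851 ≈ 2.7835
Gain = 20 log₁₀(2.7835) ≈ 8.89 dB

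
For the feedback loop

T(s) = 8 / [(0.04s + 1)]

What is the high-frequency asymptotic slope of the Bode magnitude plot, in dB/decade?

-20 dB/decade

Each pole contributes −20 dB/decade at high frequency; each zero contributes +20 dB/decade.
Net: 0 zero(s) − 1 pole(s) → -20 dB/decade.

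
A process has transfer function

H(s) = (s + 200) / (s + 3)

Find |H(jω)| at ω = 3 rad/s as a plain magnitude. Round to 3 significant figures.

47.1

Substitute s = j3:
Numerator: (j3) + 200 = 200 + j3
Denominator: (j3) + 3 = 3 + j3
|N| = √(200² + 3²) ≈ 200.02, ∠N ≈ 0.86°
|D| = √(3² + 3²) ≈ 4.2426, ∠D ≈ 45.00°
|H| = 200.02 / 4.2426 ≈ 47.146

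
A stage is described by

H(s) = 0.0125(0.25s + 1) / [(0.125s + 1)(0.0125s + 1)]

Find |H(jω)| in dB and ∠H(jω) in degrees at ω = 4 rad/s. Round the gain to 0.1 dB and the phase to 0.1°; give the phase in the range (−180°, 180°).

-36.0 dB, 15.6°

At ω = 4 rad/s:
zero (1 + j4·0.25) = 1 + j1 → |·| ≈ 1.4142, ∠ ≈ 45.00°
pole (1 + j4·0.125) = 1 + j0.5 → |·| ≈ 1.118, ∠ ≈ 26.57°
pole (1 + j4·0.0125) = 1 + j0.05 → |·| ≈ 1.0012, ∠ ≈ 2.86°
|H| = 0.0125 · 1.4142 / (1.118 · 1.0012) ≈ 0.015793
Gain = 20 log₁₀(0.015793) ≈ -36.03 dB
∠H = (45.00°) − (26.57° + 2.86°) = 15.57°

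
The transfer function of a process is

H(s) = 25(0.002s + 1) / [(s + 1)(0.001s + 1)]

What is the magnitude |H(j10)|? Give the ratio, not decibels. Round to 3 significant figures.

2.49

At ω = 10 rad/s:
zero (1 + j10·0.002) = 1 + j0.02 → |·| ≈ 1.0002, ∠ ≈ 1.15°
pole (1 + j10·1) = 1 + j10 → |·| ≈ 10.05, ∠ ≈ 84.29°
pole (1 + j10·0.001) = 1 + j0.01 → |·| ≈ 1, ∠ ≈ 0.57°
|H| = 25 · 1.0002 / (10.05 · 1) ≈ 2.4881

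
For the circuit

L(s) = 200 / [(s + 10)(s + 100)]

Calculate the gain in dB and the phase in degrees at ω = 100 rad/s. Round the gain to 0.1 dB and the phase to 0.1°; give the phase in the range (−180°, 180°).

At s = jω = j100:
pole (s+10): 10 + j100 → |·| = √(10²+100²) = √10100 ≈ 100.5, ∠ = arctan(100/10) ≈ 84.29°
pole (s+100): 100 + j100 → |·| = √(100²+100²) = √20000 ≈ 141.42, ∠ = arctan(100/100) ≈ 45.00°
|L| = 200 / 14213 ≈ 0.014072
Gain = 20 log₁₀(0.014072) ≈ -37.03 dB
∠L = 0.00° − 129.29° = -129.29°

-37.0 dB, -129.3°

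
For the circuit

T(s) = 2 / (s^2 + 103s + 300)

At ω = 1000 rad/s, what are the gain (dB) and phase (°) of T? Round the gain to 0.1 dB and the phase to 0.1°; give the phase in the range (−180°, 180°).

-114.0 dB, -174.1°

Substitute s = j1000:
Numerator: 2 = 2 + j0
Denominator: (j1000)^2 + 103(j1000) + 300 = -999700 + j103000
|N| = √(2² + 0²) ≈ 2, ∠N ≈ 0.00°
|D| = √(999700² + 103000²) ≈ 1.005e+06, ∠D ≈ 174.12°
|T| = 2 / 1.005e+06 ≈ 1.99e-06
Gain = 20 log₁₀(1.99e-06) ≈ -114.02 dB
∠T = 0.00° − 174.12° = -174.12°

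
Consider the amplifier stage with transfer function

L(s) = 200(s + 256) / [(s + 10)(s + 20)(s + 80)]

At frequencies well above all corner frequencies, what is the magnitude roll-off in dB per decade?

Each pole contributes −20 dB/decade at high frequency; each zero contributes +20 dB/decade.
Net: 1 zero(s) − 3 pole(s) → -40 dB/decade.

-40 dB/decade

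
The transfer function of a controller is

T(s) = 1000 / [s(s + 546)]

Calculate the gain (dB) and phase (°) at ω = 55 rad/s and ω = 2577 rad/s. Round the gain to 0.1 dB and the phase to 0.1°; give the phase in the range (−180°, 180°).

ω = 55: -29.6 dB, -95.8°; ω = 2577: -76.6 dB, -168.0°

At s = jω = j55:
pole (s+546): 546 + j55 → |·| = √(546²+55²) = √301141 ≈ 548.76, ∠ = arctan(55/546) ≈ 5.75°
pole at origin: |s| = 55, ∠ = 90.00° (in denominator)
|T| = 1000 / 30182 ≈ 0.033132
Gain = 20 log₁₀(0.033132) ≈ -29.60 dB
∠T = 0.00° − 95.75° = -95.75°

At s = jω = j2577:
pole (s+546): 546 + j2577 → |·| = √(546²+2577²) = √6939045 ≈ 2634.2, ∠ = arctan(2577/546) ≈ 78.04°
pole at origin: |s| = 2577, ∠ = 90.00° (in denominator)
|T| = 1000 / 6.7883e+06 ≈ 0.00014731
Gain = 20 log₁₀(0.00014731) ≈ -76.64 dB
∠T = 0.00° − 168.04° = -168.04°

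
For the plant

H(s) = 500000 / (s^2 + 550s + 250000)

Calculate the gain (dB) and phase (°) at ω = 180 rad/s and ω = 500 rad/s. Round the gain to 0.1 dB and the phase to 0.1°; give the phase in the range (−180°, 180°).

At s = jω = j180:
quadratic: (j180)² + 550·j180 + 250000 = 217600 + j99000 → |·| ≈ 2.3906e+05, ∠ ≈ 24.46°
|H| = 500000 / 2.3906e+05 ≈ 2.0915
Gain = 20 log₁₀(2.0915) ≈ 6.41 dB
∠H = 0.00° − 24.46° = -24.46°

At s = jω = j500:
quadratic: (j500)² + 550·j500 + 250000 = 0 + j275000 → |·| ≈ 2.75e+05, ∠ ≈ 90.00°
|H| = 500000 / 2.75e+05 ≈ 1.8182
Gain = 20 log₁₀(1.8182) ≈ 5.19 dB
∠H = 0.00° − 90.00° = -90.00°

ω = 180: 6.4 dB, -24.5°; ω = 500: 5.2 dB, -90.0°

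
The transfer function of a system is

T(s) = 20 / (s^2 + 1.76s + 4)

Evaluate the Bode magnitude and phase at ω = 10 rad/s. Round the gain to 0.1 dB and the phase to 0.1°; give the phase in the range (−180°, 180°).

-13.8 dB, -169.6°

At s = jω = j10:
quadratic: (j10)² + 1.76·j10 + 4 = -96 + j17.6 → |·| ≈ 97.6, ∠ ≈ 169.61°
|T| = 20 / 97.6 ≈ 0.20492
Gain = 20 log₁₀(0.20492) ≈ -13.77 dB
∠T = 0.00° − 169.61° = -169.61°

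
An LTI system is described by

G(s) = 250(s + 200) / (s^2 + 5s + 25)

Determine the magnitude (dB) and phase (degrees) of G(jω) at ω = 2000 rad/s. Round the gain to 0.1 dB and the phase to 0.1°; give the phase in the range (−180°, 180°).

At s = jω = j2000:
zero (s+200): 200 + j2000 → |·| = √(200²+2000²) = √4040000 ≈ 2010, ∠ = arctan(2000/200) ≈ 84.29°
quadratic: (j2000)² + 5·j2000 + 25 = -3999975 + j10000 → |·| ≈ 4e+06, ∠ ≈ 179.86°
|G| = 250 · 2010 / 4e+06 ≈ 0.12562
Gain = 20 log₁₀(0.12562) ≈ -18.02 dB
∠G = 84.29° − 179.86° = -95.57°

-18.0 dB, -95.6°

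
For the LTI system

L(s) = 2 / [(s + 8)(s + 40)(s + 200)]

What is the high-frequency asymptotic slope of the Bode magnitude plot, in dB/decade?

Each pole contributes −20 dB/decade at high frequency; each zero contributes +20 dB/decade.
Net: 0 zero(s) − 3 pole(s) → -60 dB/decade.

-60 dB/decade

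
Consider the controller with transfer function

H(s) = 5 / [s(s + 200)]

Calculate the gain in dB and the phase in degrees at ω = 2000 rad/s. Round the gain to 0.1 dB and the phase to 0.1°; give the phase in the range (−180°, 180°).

-118.1 dB, -174.3°

At s = jω = j2000:
pole (s+200): 200 + j2000 → |·| = √(200²+2000²) = √4040000 ≈ 2010, ∠ = arctan(2000/200) ≈ 84.29°
pole at origin: |s| = 2000, ∠ = 90.00° (in denominator)
|H| = 5 / 4.02e+06 ≈ 1.2438e-06
Gain = 20 log₁₀(1.2438e-06) ≈ -118.10 dB
∠H = 0.00° − 174.29° = -174.29°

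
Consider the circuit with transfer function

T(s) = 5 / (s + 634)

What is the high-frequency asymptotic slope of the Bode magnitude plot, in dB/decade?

-20 dB/decade

Each pole contributes −20 dB/decade at high frequency; each zero contributes +20 dB/decade.
Net: 0 zero(s) − 1 pole(s) → -20 dB/decade.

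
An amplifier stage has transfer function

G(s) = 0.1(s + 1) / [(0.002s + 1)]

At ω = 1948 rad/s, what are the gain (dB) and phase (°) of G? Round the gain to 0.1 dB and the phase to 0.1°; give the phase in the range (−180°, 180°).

At ω = 1948 rad/s:
zero (1 + j1948·1) = 1 + j1948 → |·| ≈ 1948, ∠ ≈ 89.97°
pole (1 + j1948·0.002) = 1 + j3.896 → |·| ≈ 4.0223, ∠ ≈ 75.60°
|G| = 0.1 · 1948 / (4.0223) ≈ 48.43
Gain = 20 log₁₀(48.43) ≈ 33.70 dB
∠G = (89.97°) − (75.60°) = 14.37°

33.7 dB, 14.4°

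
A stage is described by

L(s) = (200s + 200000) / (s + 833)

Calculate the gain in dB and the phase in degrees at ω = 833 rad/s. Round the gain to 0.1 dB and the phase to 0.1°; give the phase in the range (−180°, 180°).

46.9 dB, -5.2°

Substitute s = j833:
Numerator: 200(j833) + 200000 = 200000 + j166600
Denominator: (j833) + 833 = 833 + j833
|N| = √(200000² + 166600²) ≈ 2.603e+05, ∠N ≈ 39.79°
|D| = √(833² + 833²) ≈ 1178, ∠D ≈ 45.00°
|L| = 2.603e+05 / 1178 ≈ 220.97
Gain = 20 log₁₀(220.97) ≈ 46.89 dB
∠L = 39.79° − 45.00° = -5.21°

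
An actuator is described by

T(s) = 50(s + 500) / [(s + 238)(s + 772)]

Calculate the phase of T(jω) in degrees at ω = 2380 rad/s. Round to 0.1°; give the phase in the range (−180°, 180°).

-78.2°

At s = jω = j2380:
zero (s+500): 500 + j2380 → |·| = √(500²+2380²) = √5914400 ≈ 2432, ∠ = arctan(2380/500) ≈ 78.14°
pole (s+238): 238 + j2380 → |·| = √(238²+2380²) = √5721044 ≈ 2391.9, ∠ = arctan(2380/238) ≈ 84.29°
pole (s+772): 772 + j2380 → |·| = √(772²+2380²) = √6260384 ≈ 2502.1, ∠ = arctan(2380/772) ≈ 72.03°
∠T = 78.14° − 156.32° = -78.18°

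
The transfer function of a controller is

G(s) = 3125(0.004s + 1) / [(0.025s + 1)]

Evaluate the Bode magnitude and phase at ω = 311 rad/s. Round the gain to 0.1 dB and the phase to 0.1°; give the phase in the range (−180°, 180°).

56.1 dB, -31.5°

At ω = 311 rad/s:
zero (1 + j311·0.004) = 1 + j1.244 → |·| ≈ 1.5961, ∠ ≈ 51.21°
pole (1 + j311·0.025) = 1 + j7.775 → |·| ≈ 7.839, ∠ ≈ 82.67°
|G| = 3125 · 1.5961 / (7.839) ≈ 636.28
Gain = 20 log₁₀(636.28) ≈ 56.07 dB
∠G = (51.21°) − (82.67°) = -31.46°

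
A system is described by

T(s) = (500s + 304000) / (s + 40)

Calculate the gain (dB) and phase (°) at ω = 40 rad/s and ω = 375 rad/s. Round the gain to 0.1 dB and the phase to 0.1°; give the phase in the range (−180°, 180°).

Substitute s = j40:
Numerator: 500(j40) + 304000 = 304000 + j20000
Denominator: (j40) + 40 = 40 + j40
|N| = √(304000² + 20000²) ≈ 3.0466e+05, ∠N ≈ 3.76°
|D| = √(40² + 40²) ≈ 56.569, ∠D ≈ 45.00°
|T| = 3.0466e+05 / 56.569 ≈ 5385.6
Gain = 20 log₁₀(5385.6) ≈ 74.62 dB
∠T = 3.76° − 45.00° = -41.24°

Substitute s = j375:
Numerator: 500(j375) + 304000 = 304000 + j187500
Denominator: (j375) + 40 = 40 + j375
|N| = √(304000² + 187500²) ≈ 3.5717e+05, ∠N ≈ 31.67°
|D| = √(40² + 375²) ≈ 377.13, ∠D ≈ 83.91°
|T| = 3.5717e+05 / 377.13 ≈ 947.07
Gain = 20 log₁₀(947.07) ≈ 59.53 dB
∠T = 31.67° − 83.91° = -52.24°

ω = 40: 74.6 dB, -41.2°; ω = 375: 59.5 dB, -52.2°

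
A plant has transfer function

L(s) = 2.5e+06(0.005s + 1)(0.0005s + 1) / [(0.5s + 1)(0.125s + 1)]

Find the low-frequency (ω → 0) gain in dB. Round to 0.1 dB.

L(0) = 2.5e+06 · 1 / 1 = 2.5e+06
20 log₁₀(2.5e+06) ≈ 127.96 dB

128.0 dB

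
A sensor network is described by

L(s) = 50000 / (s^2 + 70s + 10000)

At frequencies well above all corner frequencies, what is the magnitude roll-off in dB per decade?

Each pole contributes −20 dB/decade at high frequency; each zero contributes +20 dB/decade.
Net: 0 zero(s) − 2 pole(s) → -40 dB/decade.

-40 dB/decade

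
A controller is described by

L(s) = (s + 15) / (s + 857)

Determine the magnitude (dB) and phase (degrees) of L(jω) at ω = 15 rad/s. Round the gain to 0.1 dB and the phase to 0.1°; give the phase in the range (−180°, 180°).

Substitute s = j15:
Numerator: (j15) + 15 = 15 + j15
Denominator: (j15) + 857 = 857 + j15
|N| = √(15² + 15²) ≈ 21.213, ∠N ≈ 45.00°
|D| = √(857² + 15²) ≈ 857.13, ∠D ≈ 1.00°
|L| = 21.213 / 857.13 ≈ 0.024749
Gain = 20 log₁₀(0.024749) ≈ -32.13 dB
∠L = 45.00° − 1.00° = 44.00°

-32.1 dB, 44.0°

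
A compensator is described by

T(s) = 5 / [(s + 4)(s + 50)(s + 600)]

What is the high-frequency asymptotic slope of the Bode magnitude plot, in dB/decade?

-60 dB/decade

Each pole contributes −20 dB/decade at high frequency; each zero contributes +20 dB/decade.
Net: 0 zero(s) − 3 pole(s) → -60 dB/decade.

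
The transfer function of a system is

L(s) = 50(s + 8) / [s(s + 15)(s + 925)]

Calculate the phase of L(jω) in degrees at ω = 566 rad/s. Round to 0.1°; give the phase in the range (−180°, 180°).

At s = jω = j566:
zero (s+8): 8 + j566 → |·| = √(8²+566²) = √320420 ≈ 566.06, ∠ = arctan(566/8) ≈ 89.19°
pole (s+15): 15 + j566 → |·| = √(15²+566²) = √320581 ≈ 566.2, ∠ = arctan(566/15) ≈ 88.48°
pole (s+925): 925 + j566 → |·| = √(925²+566²) = √1175981 ≈ 1084.4, ∠ = arctan(566/925) ≈ 31.46°
pole at origin: |s| = 566, ∠ = 90.00° (in denominator)
∠L = 89.19° − 209.94° = -120.75°

-120.8°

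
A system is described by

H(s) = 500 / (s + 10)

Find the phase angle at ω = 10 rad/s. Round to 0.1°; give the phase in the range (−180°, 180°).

-45.0°

Substitute s = j10:
Numerator: 500 = 500 + j0
Denominator: (j10) + 10 = 10 + j10
|N| = √(500² + 0²) ≈ 500, ∠N ≈ 0.00°
|D| = √(10² + 10²) ≈ 14.142, ∠D ≈ 45.00°
∠H = 0.00° − 45.00° = -45.00°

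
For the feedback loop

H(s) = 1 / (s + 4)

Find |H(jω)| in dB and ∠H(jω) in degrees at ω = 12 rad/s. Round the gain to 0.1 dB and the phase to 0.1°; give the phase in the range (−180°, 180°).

At s = jω = j12:
pole (s+4): 4 + j12 → |·| = √(4²+12²) = √160 ≈ 12.649, ∠ = arctan(12/4) ≈ 71.57°
|H| = 1 / 12.649 ≈ 0.079058
Gain = 20 log₁₀(0.079058) ≈ -22.04 dB
∠H = 0.00° − 71.57° = -71.57°

-22.0 dB, -71.6°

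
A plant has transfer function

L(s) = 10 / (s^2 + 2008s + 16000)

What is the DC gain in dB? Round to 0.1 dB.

-64.1 dB

L(0) = 10 / 16000 = 0.000625
20 log₁₀(0.000625) ≈ -64.08 dB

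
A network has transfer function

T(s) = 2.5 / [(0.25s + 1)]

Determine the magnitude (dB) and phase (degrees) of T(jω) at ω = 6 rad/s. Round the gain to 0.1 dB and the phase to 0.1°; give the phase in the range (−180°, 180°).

2.8 dB, -56.3°

At ω = 6 rad/s:
pole (1 + j6·0.25) = 1 + j1.5 → |·| ≈ 1.8028, ∠ ≈ 56.31°
|T| = 2.5 · 1 / (1.8028) ≈ 1.3867
Gain = 20 log₁₀(1.3867) ≈ 2.84 dB
∠T = (0°) − (56.31°) = -56.31°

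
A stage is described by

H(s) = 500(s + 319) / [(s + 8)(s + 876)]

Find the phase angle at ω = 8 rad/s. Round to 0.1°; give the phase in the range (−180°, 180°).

-44.1°

At s = jω = j8:
zero (s+319): 319 + j8 → |·| = √(319²+8²) = √101825 ≈ 319.1, ∠ = arctan(8/319) ≈ 1.44°
pole (s+8): 8 + j8 → |·| = √(8²+8²) = √128 ≈ 11.314, ∠ = arctan(8/8) ≈ 45.00°
pole (s+876): 876 + j8 → |·| = √(876²+8²) = √767440 ≈ 876.04, ∠ = arctan(8/876) ≈ 0.52°
∠H = 1.44° − 45.52° = -44.08°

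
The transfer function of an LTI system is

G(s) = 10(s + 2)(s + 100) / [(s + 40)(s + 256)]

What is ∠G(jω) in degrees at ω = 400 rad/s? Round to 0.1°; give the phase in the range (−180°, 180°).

24.0°

At s = jω = j400:
zero (s+2): 2 + j400 → |·| = √(2²+400²) = √160004 ≈ 400, ∠ = arctan(400/2) ≈ 89.71°
zero (s+100): 100 + j400 → |·| = √(100²+400²) = √170000 ≈ 412.31, ∠ = arctan(400/100) ≈ 75.96°
pole (s+40): 40 + j400 → |·| = √(40²+400²) = √161600 ≈ 402, ∠ = arctan(400/40) ≈ 84.29°
pole (s+256): 256 + j400 → |·| = √(256²+400²) = √225536 ≈ 474.91, ∠ = arctan(400/256) ≈ 57.38°
∠G = 165.67° − 141.67° = 24.00°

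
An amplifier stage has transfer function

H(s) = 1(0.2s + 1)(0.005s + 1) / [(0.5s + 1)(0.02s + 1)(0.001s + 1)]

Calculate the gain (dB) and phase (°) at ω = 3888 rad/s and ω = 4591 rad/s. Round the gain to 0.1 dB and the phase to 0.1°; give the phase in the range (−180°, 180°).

At ω = 3888 rad/s:
zero (1 + j3888·0.2) = 1 + j777.6 → |·| ≈ 777.6, ∠ ≈ 89.93°
zero (1 + j3888·0.005) = 1 + j19.44 → |·| ≈ 19.466, ∠ ≈ 87.06°
pole (1 + j3888·0.5) = 1 + j1944 → |·| ≈ 1944, ∠ ≈ 89.97°
pole (1 + j3888·0.02) = 1 + j77.76 → |·| ≈ 77.766, ∠ ≈ 89.26°
pole (1 + j3888·0.001) = 1 + j3.888 → |·| ≈ 4.0145, ∠ ≈ 75.58°
|H| = 1 · 777.6 · 19.466 / (1944 · 77.766 · 4.0145) ≈ 0.024941
Gain = 20 log₁₀(0.024941) ≈ -32.06 dB
∠H = (89.93° + 87.06°) − (89.97° + 89.26° + 75.58°) = -77.82°

At ω = 4591 rad/s:
zero (1 + j4591·0.2) = 1 + j918.2 → |·| ≈ 918.2, ∠ ≈ 89.94°
zero (1 + j4591·0.005) = 1 + j22.955 → |·| ≈ 22.977, ∠ ≈ 87.51°
pole (1 + j4591·0.5) = 1 + j2295.5 → |·| ≈ 2295.5, ∠ ≈ 89.98°
pole (1 + j4591·0.02) = 1 + j91.82 → |·| ≈ 91.825, ∠ ≈ 89.38°
pole (1 + j4591·0.001) = 1 + j4.591 → |·| ≈ 4.6986, ∠ ≈ 77.71°
|H| = 1 · 918.2 · 22.977 / (2295.5 · 91.825 · 4.6986) ≈ 0.021302
Gain = 20 log₁₀(0.021302) ≈ -33.43 dB
∠H = (89.94° + 87.51°) − (89.98° + 89.38° + 77.71°) = -79.62°

ω = 3888: -32.1 dB, -77.8°; ω = 4591: -33.4 dB, -79.6°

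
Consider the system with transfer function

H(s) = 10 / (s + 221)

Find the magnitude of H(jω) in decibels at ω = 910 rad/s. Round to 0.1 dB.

-39.4 dB

Substitute s = j910:
Numerator: 10 = 10 + j0
Denominator: (j910) + 221 = 221 + j910
|N| = √(10² + 0²) ≈ 10, ∠N ≈ 0.00°
|D| = √(221² + 910²) ≈ 936.45, ∠D ≈ 76.35°
|H| = 10 / 936.45 ≈ 0.010679
Gain = 20 log₁₀(0.010679) ≈ -39.43 dB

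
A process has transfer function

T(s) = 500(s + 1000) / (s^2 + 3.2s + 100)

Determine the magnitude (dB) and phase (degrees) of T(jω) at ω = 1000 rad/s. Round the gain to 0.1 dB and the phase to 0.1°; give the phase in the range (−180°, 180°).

At s = jω = j1000:
zero (s+1000): 1000 + j1000 → |·| = √(1000²+1000²) = √2000000 ≈ 1414.2, ∠ = arctan(1000/1000) ≈ 45.00°
quadratic: (j1000)² + 3.2·j1000 + 100 = -999900 + j3200 → |·| ≈ 9.9991e+05, ∠ ≈ 179.82°
|T| = 500 · 1414.2 / 9.9991e+05 ≈ 0.70716
Gain = 20 log₁₀(0.70716) ≈ -3.01 dB
∠T = 45.00° − 179.82° = -134.82°

-3.0 dB, -134.8°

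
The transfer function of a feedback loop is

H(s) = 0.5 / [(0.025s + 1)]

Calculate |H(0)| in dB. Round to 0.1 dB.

H(0) = 0.5 · 1 / 1 = 0.5
20 log₁₀(0.5) ≈ -6.02 dB

-6.0 dB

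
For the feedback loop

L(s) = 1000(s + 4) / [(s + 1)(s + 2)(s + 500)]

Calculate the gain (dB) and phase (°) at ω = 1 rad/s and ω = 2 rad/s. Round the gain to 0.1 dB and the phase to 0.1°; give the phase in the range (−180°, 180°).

ω = 1: 8.3 dB, -57.6°; ω = 2: 3.0 dB, -82.1°

At s = jω = j1:
zero (s+4): 4 + j1 → |·| = √(4²+1²) = √17 ≈ 4.1231, ∠ = arctan(1/4) ≈ 14.04°
pole (s+1): 1 + j1 → |·| = √(1²+1²) = √2 ≈ 1.4142, ∠ = arctan(1/1) ≈ 45.00°
pole (s+2): 2 + j1 → |·| = √(2²+1²) = √5 ≈ 2.2361, ∠ = arctan(1/2) ≈ 26.57°
pole (s+500): 500 + j1 → |·| = √(500²+1²) = √250001 ≈ 500, ∠ = arctan(1/500) ≈ 0.11°
|L| = 1000 · 4.1231 / 1581.1 ≈ 2.6077
Gain = 20 log₁₀(2.6077) ≈ 8.33 dB
∠L = 14.04° − 71.68° = -57.64°

At s = jω = j2:
zero (s+4): 4 + j2 → |·| = √(4²+2²) = √20 ≈ 4.4721, ∠ = arctan(2/4) ≈ 26.57°
pole (s+1): 1 + j2 → |·| = √(1²+2²) = √5 ≈ 2.2361, ∠ = arctan(2/1) ≈ 63.43°
pole (s+2): 2 + j2 → |·| = √(2²+2²) = √8 ≈ 2.8284, ∠ = arctan(2/2) ≈ 45.00°
pole (s+500): 500 + j2 → |·| = √(500²+2²) = √250004 ≈ 500, ∠ = arctan(2/500) ≈ 0.23°
|L| = 1000 · 4.4721 / 3162.3 ≈ 1.4142
Gain = 20 log₁₀(1.4142) ≈ 3.01 dB
∠L = 26.57° − 108.66° = -82.09°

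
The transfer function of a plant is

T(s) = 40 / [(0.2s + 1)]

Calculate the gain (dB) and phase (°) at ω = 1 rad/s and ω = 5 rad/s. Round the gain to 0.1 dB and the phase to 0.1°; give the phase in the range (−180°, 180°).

At ω = 1 rad/s:
pole (1 + j1·0.2) = 1 + j0.2 → |·| ≈ 1.0198, ∠ ≈ 11.31°
|T| = 40 · 1 / (1.0198) ≈ 39.223
Gain = 20 log₁₀(39.223) ≈ 31.87 dB
∠T = (0°) − (11.31°) = -11.31°

At ω = 5 rad/s:
pole (1 + j5·0.2) = 1 + j1 → |·| ≈ 1.4142, ∠ ≈ 45.00°
|T| = 40 · 1 / (1.4142) ≈ 28.285
Gain = 20 log₁₀(28.285) ≈ 29.03 dB
∠T = (0°) − (45.00°) = -45.00°

ω = 1: 31.9 dB, -11.3°; ω = 5: 29.0 dB, -45.0°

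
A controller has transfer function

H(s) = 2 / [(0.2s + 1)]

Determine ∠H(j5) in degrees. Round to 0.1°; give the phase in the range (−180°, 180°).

-45.0°

At ω = 5 rad/s:
pole (1 + j5·0.2) = 1 + j1 → |·| ≈ 1.4142, ∠ ≈ 45.00°
∠H = (0°) − (45.00°) = -45.00°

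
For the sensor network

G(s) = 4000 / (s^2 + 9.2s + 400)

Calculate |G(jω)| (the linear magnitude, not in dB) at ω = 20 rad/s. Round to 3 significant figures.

21.7

At s = jω = j20:
quadratic: (j20)² + 9.2·j20 + 400 = 0 + j184 → |·| ≈ 184, ∠ ≈ 90.00°
|G| = 4000 / 184 ≈ 21.739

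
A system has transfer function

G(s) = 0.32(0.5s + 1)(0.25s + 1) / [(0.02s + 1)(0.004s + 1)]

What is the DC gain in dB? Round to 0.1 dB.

G(0) = 0.32 · 1 / 1 = 0.32
20 log₁₀(0.32) ≈ -9.90 dB

-9.9 dB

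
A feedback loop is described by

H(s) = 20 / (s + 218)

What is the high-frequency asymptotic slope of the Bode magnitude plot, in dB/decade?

Each pole contributes −20 dB/decade at high frequency; each zero contributes +20 dB/decade.
Net: 0 zero(s) − 1 pole(s) → -20 dB/decade.

-20 dB/decade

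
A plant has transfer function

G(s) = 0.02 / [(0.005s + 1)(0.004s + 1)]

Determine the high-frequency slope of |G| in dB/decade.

Each pole contributes −20 dB/decade at high frequency; each zero contributes +20 dB/decade.
Net: 0 zero(s) − 2 pole(s) → -40 dB/decade.

-40 dB/decade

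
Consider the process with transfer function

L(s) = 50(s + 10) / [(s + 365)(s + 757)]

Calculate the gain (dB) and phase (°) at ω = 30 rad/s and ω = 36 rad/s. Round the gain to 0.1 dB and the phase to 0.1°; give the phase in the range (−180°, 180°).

At s = jω = j30:
zero (s+10): 10 + j30 → |·| = √(10²+30²) = √1000 ≈ 31.623, ∠ = arctan(30/10) ≈ 71.57°
pole (s+365): 365 + j30 → |·| = √(365²+30²) = √134125 ≈ 366.23, ∠ = arctan(30/365) ≈ 4.70°
pole (s+757): 757 + j30 → |·| = √(757²+30²) = √573949 ≈ 757.59, ∠ = arctan(30/757) ≈ 2.27°
|L| = 50 · 31.623 / 2.7745e+05 ≈ 0.0056989
Gain = 20 log₁₀(0.0056989) ≈ -44.88 dB
∠L = 71.57° − 6.97° = 64.60°

At s = jω = j36:
zero (s+10): 10 + j36 → |·| = √(10²+36²) = √1396 ≈ 37.363, ∠ = arctan(36/10) ≈ 74.48°
pole (s+365): 365 + j36 → |·| = √(365²+36²) = √134521 ≈ 366.77, ∠ = arctan(36/365) ≈ 5.63°
pole (s+757): 757 + j36 → |·| = √(757²+36²) = √574345 ≈ 757.86, ∠ = arctan(36/757) ≈ 2.72°
|L| = 50 · 37.363 / 2.7796e+05 ≈ 0.0067209
Gain = 20 log₁₀(0.0067209) ≈ -43.45 dB
∠L = 74.48° − 8.35° = 66.13°

ω = 30: -44.9 dB, 64.6°; ω = 36: -43.5 dB, 66.1°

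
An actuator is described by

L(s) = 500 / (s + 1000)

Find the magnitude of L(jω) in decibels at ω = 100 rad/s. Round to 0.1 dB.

-6.1 dB

Substitute s = j100:
Numerator: 500 = 500 + j0
Denominator: (j100) + 1000 = 1000 + j100
|N| = √(500² + 0²) ≈ 500, ∠N ≈ 0.00°
|D| = √(1000² + 100²) ≈ 1005, ∠D ≈ 5.71°
|L| = 500 / 1005 ≈ 0.49751
Gain = 20 log₁₀(0.49751) ≈ -6.06 dB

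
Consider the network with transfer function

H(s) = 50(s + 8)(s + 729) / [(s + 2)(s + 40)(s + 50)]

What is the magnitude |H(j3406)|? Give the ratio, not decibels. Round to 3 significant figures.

0.0150

At s = jω = j3406:
zero (s+8): 8 + j3406 → |·| = √(8²+3406²) = √11600900 ≈ 3406, ∠ = arctan(3406/8) ≈ 89.87°
zero (s+729): 729 + j3406 → |·| = √(729²+3406²) = √12132277 ≈ 3483.1, ∠ = arctan(3406/729) ≈ 77.92°
pole (s+2): 2 + j3406 → |·| = √(2²+3406²) = √11600840 ≈ 3406, ∠ = arctan(3406/2) ≈ 89.97°
pole (s+40): 40 + j3406 → |·| = √(40²+3406²) = √11602436 ≈ 3406.2, ∠ = arctan(3406/40) ≈ 89.33°
pole (s+50): 50 + j3406 → |·| = √(50²+3406²) = √11603336 ≈ 3406.4, ∠ = arctan(3406/50) ≈ 89.16°
|H| = 50 · 1.1863e+07 / 3.9519e+10 ≈ 0.015009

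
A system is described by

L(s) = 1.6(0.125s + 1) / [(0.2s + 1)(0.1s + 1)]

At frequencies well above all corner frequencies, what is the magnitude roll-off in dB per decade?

Each pole contributes −20 dB/decade at high frequency; each zero contributes +20 dB/decade.
Net: 1 zero(s) − 2 pole(s) → -20 dB/decade.

-20 dB/decade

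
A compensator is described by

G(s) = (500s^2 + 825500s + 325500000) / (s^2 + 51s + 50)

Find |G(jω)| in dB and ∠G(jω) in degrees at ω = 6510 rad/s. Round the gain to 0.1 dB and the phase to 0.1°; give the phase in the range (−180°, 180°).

Substitute s = j6510:
Numerator: 500(j6510)^2 + 825500(j6510) + 325500000 = -20864550000 + j5374005000
Denominator: (j6510)^2 + 51(j6510) + 50 = -42380050 + j332010
|N| = √(20864550000² + 5374005000²) ≈ 2.1546e+10, ∠N ≈ 165.56°
|D| = √(42380050² + 332010²) ≈ 4.2381e+07, ∠D ≈ 179.55°
|G| = 2.1546e+10 / 4.2381e+07 ≈ 508.39
Gain = 20 log₁₀(508.39) ≈ 54.12 dB
∠G = 165.56° − 179.55° = -13.99°

54.1 dB, -14.0°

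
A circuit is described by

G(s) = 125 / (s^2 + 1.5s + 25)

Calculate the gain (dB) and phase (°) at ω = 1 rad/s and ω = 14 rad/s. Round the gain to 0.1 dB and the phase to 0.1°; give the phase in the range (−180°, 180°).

At s = jω = j1:
quadratic: (j1)² + 1.5·j1 + 25 = 24 + j1.5 → |·| ≈ 24.047, ∠ ≈ 3.58°
|G| = 125 / 24.047 ≈ 5.1982
Gain = 20 log₁₀(5.1982) ≈ 14.32 dB
∠G = 0.00° − 3.58° = -3.58°

At s = jω = j14:
quadratic: (j14)² + 1.5·j14 + 25 = -171 + j21 → |·| ≈ 172.28, ∠ ≈ 173.00°
|G| = 125 / 172.28 ≈ 0.72556
Gain = 20 log₁₀(0.72556) ≈ -2.79 dB
∠G = 0.00° − 173.00° = -173.00°

ω = 1: 14.3 dB, -3.6°; ω = 14: -2.8 dB, -173.0°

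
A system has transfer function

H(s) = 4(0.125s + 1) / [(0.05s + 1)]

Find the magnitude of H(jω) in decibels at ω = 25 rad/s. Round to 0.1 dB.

At ω = 25 rad/s:
zero (1 + j25·0.125) = 1 + j3.125 → |·| ≈ 3.2811, ∠ ≈ 72.26°
pole (1 + j25·0.05) = 1 + j1.25 → |·| ≈ 1.6008, ∠ ≈ 51.34°
|H| = 4 · 3.2811 / (1.6008) ≈ 8.1987
Gain = 20 log₁₀(8.1987) ≈ 18.27 dB

18.3 dB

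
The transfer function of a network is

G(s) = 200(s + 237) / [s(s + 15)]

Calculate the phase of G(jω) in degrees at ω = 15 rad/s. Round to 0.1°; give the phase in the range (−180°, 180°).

-131.4°

At s = jω = j15:
zero (s+237): 237 + j15 → |·| = √(237²+15²) = √56394 ≈ 237.47, ∠ = arctan(15/237) ≈ 3.62°
pole (s+15): 15 + j15 → |·| = √(15²+15²) = √450 ≈ 21.213, ∠ = arctan(15/15) ≈ 45.00°
pole at origin: |s| = 15, ∠ = 90.00° (in denominator)
∠G = 3.62° − 135.00° = -131.38°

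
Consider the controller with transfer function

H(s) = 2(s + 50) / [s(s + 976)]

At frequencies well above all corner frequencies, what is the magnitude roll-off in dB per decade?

Each pole contributes −20 dB/decade at high frequency; each zero contributes +20 dB/decade.
Net: 1 zero(s) − 2 pole(s) → -20 dB/decade.

-20 dB/decade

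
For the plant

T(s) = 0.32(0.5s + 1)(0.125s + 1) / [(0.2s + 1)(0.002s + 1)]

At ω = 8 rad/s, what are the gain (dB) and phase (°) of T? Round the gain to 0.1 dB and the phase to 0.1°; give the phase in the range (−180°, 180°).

At ω = 8 rad/s:
zero (1 + j8·0.5) = 1 + j4 → |·| ≈ 4.1231, ∠ ≈ 75.96°
zero (1 + j8·0.125) = 1 + j1 → |·| ≈ 1.4142, ∠ ≈ 45.00°
pole (1 + j8·0.2) = 1 + j1.6 → |·| ≈ 1.8868, ∠ ≈ 57.99°
pole (1 + j8·0.002) = 1 + j0.016 → |·| ≈ 1.0001, ∠ ≈ 0.92°
|T| = 0.32 · 4.1231 · 1.4142 / (1.8868 · 1.0001) ≈ 0.98882
Gain = 20 log₁₀(0.98882) ≈ -0.10 dB
∠T = (75.96° + 45.00°) − (57.99° + 0.92°) = 62.05°

-0.1 dB, 62.1°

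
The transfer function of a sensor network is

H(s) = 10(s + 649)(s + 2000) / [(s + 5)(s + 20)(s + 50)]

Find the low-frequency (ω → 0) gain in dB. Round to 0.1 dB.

68.3 dB

H(0) = 10·649·2000 / (5·20·50) = 2596
20 log₁₀(2596) ≈ 68.29 dB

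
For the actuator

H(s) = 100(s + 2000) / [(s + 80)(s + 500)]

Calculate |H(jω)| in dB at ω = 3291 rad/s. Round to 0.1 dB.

At s = jω = j3291:
zero (s+2000): 2000 + j3291 → |·| = √(2000²+3291²) = √14830681 ≈ 3851.1, ∠ = arctan(3291/2000) ≈ 58.71°
pole (s+80): 80 + j3291 → |·| = √(80²+3291²) = √10837081 ≈ 3292, ∠ = arctan(3291/80) ≈ 88.61°
pole (s+500): 500 + j3291 → |·| = √(500²+3291²) = √11080681 ≈ 3328.8, ∠ = arctan(3291/500) ≈ 81.36°
|H| = 100 · 3851.1 / 1.0958e+07 ≈ 0.035144
Gain = 20 log₁₀(0.035144) ≈ -29.08 dB

-29.1 dB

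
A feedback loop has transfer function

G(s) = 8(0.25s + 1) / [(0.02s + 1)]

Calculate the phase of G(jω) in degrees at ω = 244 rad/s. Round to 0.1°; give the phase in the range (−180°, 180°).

At ω = 244 rad/s:
zero (1 + j244·0.25) = 1 + j61 → |·| ≈ 61.008, ∠ ≈ 89.06°
pole (1 + j244·0.02) = 1 + j4.88 → |·| ≈ 4.9814, ∠ ≈ 78.42°
∠G = (89.06°) − (78.42°) = 10.64°

10.6°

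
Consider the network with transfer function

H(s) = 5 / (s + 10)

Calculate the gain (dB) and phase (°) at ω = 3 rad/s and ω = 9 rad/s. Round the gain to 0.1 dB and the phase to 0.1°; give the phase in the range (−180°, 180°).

Substitute s = j3:
Numerator: 5 = 5 + j0
Denominator: (j3) + 10 = 10 + j3
|N| = √(5² + 0²) ≈ 5, ∠N ≈ 0.00°
|D| = √(10² + 3²) ≈ 10.44, ∠D ≈ 16.70°
|H| = 5 / 10.44 ≈ 0.47893
Gain = 20 log₁₀(0.47893) ≈ -6.39 dB
∠H = 0.00° − 16.70° = -16.70°

Substitute s = j9:
Numerator: 5 = 5 + j0
Denominator: (j9) + 10 = 10 + j9
|N| = √(5² + 0²) ≈ 5, ∠N ≈ 0.00°
|D| = √(10² + 9²) ≈ 13.454, ∠D ≈ 41.99°
|H| = 5 / 13.454 ≈ 0.37164
Gain = 20 log₁₀(0.37164) ≈ -8.60 dB
∠H = 0.00° − 41.99° = -41.99°

ω = 3: -6.4 dB, -16.7°; ω = 9: -8.6 dB, -42.0°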